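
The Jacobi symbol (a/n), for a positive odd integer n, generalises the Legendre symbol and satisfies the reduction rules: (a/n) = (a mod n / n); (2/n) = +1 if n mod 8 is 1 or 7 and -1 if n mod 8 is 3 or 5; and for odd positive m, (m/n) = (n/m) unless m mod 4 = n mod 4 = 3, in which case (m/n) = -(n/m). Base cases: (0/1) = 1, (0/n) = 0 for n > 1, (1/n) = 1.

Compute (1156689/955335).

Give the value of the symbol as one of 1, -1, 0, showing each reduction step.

0

(1156689/955335): 1156689 mod 955335 = 201354, so (1156689/955335) = (201354/955335)
factor out 2^1: 201354 = 2^1·100677; with 955335 mod 8 = 7, (2/955335) = +1; sign now +1; continue with (100677/955335)
flip (100677/955335) -> (955335/100677): both odd, 100677 mod 4 = 1, 955335 mod 4 = 3, so the flip contributes +1; sign now +1
(955335/100677): 955335 mod 100677 = 49242, so (955335/100677) = (49242/100677)
factor out 2^1: 49242 = 2^1·24621; with 100677 mod 8 = 5, (2/100677) = -1; sign now -1; continue with (24621/100677)
flip (24621/100677) -> (100677/24621): both odd, 24621 mod 4 = 1, 100677 mod 4 = 1, so the flip contributes +1; sign now -1
(100677/24621): 100677 mod 24621 = 2193, so (100677/24621) = (2193/24621)
flip (2193/24621) -> (24621/2193): both odd, 2193 mod 4 = 1, 24621 mod 4 = 1, so the flip contributes +1; sign now -1
(24621/2193): 24621 mod 2193 = 498, so (24621/2193) = (498/2193)
factor out 2^1: 498 = 2^1·249; with 2193 mod 8 = 1, (2/2193) = +1; sign now -1; continue with (249/2193)
flip (249/2193) -> (2193/249): both odd, 249 mod 4 = 1, 2193 mod 4 = 1, so the flip contributes +1; sign now -1
(2193/249): 2193 mod 249 = 201, so (2193/249) = (201/249)
flip (201/249) -> (249/201): both odd, 201 mod 4 = 1, 249 mod 4 = 1, so the flip contributes +1; sign now -1
(249/201): 249 mod 201 = 48, so (249/201) = (48/201)
factor out 2^4: 48 = 2^4·3; with 201 mod 8 = 1, (2/201) = +1; sign now -1; continue with (3/201)
flip (3/201) -> (201/3): both odd, 3 mod 4 = 3, 201 mod 4 = 1, so the flip contributes +1; sign now -1
(201/3): 201 mod 3 = 0, so (201/3) = (0/3)
reached (0/3); gcd(a, n) > 1, so (0/3) = 0 and the symbol is 0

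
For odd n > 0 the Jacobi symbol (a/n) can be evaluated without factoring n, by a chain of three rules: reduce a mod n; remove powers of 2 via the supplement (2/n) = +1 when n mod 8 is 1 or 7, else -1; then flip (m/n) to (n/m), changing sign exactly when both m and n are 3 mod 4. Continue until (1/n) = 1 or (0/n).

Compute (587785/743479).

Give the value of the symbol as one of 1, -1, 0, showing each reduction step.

0

flip (587785/743479) -> (743479/587785): both odd, 587785 mod 4 = 1, 743479 mod 4 = 3, so the flip contributes +1; sign now +1
(743479/587785): 743479 mod 587785 = 155694, so (743479/587785) = (155694/587785)
factor out 2^1: 155694 = 2^1·77847; with 587785 mod 8 = 1, (2/587785) = +1; sign now +1; continue with (77847/587785)
flip (77847/587785) -> (587785/77847): both odd, 77847 mod 4 = 3, 587785 mod 4 = 1, so the flip contributes +1; sign now +1
(587785/77847): 587785 mod 77847 = 42856, so (587785/77847) = (42856/77847)
factor out 2^3: 42856 = 2^3·5357; with 77847 mod 8 = 7, (2/77847) = +1; sign now +1; continue with (5357/77847)
flip (5357/77847) -> (77847/5357): both odd, 5357 mod 4 = 1, 77847 mod 4 = 3, so the flip contributes +1; sign now +1
(77847/5357): 77847 mod 5357 = 2849, so (77847/5357) = (2849/5357)
flip (2849/5357) -> (5357/2849): both odd, 2849 mod 4 = 1, 5357 mod 4 = 1, so the flip contributes +1; sign now +1
(5357/2849): 5357 mod 2849 = 2508, so (5357/2849) = (2508/2849)
factor out 2^2: 2508 = 2^2·627; with 2849 mod 8 = 1, (2/2849) = +1; sign now +1; continue with (627/2849)
flip (627/2849) -> (2849/627): both odd, 627 mod 4 = 3, 2849 mod 4 = 1, so the flip contributes +1; sign now +1
(2849/627): 2849 mod 627 = 341, so (2849/627) = (341/627)
flip (341/627) -> (627/341): both odd, 341 mod 4 = 1, 627 mod 4 = 3, so the flip contributes +1; sign now +1
(627/341): 627 mod 341 = 286, so (627/341) = (286/341)
factor out 2^1: 286 = 2^1·143; with 341 mod 8 = 5, (2/341) = -1; sign now -1; continue with (143/341)
flip (143/341) -> (341/143): both odd, 143 mod 4 = 3, 341 mod 4 = 1, so the flip contributes +1; sign now -1
(341/143): 341 mod 143 = 55, so (341/143) = (55/143)
flip (55/143) -> (143/55): both odd, 55 mod 4 = 3, 143 mod 4 = 3, so the flip contributes -1; sign now +1
(143/55): 143 mod 55 = 33, so (143/55) = (33/55)
flip (33/55) -> (55/33): both odd, 33 mod 4 = 1, 55 mod 4 = 3, so the flip contributes +1; sign now +1
(55/33): 55 mod 33 = 22, so (55/33) = (22/33)
factor out 2^1: 22 = 2^1·11; with 33 mod 8 = 1, (2/33) = +1; sign now +1; continue with (11/33)
flip (11/33) -> (33/11): both odd, 11 mod 4 = 3, 33 mod 4 = 1, so the flip contributes +1; sign now +1
(33/11): 33 mod 11 = 0, so (33/11) = (0/11)
reached (0/11); gcd(a, n) > 1, so (0/11) = 0 and the symbol is 0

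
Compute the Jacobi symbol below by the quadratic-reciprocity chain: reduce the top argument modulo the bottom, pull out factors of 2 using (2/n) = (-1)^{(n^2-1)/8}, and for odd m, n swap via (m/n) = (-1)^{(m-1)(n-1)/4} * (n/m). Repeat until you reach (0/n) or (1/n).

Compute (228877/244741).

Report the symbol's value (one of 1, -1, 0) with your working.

1

reciprocity: (228877/244741) = +1·(244741/228877) since 228877 mod 4 = 1, 244741 mod 4 = 1; sign now +1
(244741/228877) = (15864/228877)   [reduce mod 228877]
15864 = 2^3·1983; (2/228877) = -1 since 228877 mod 8 = 5, so (15864/228877) = (-1)^3·(1983/228877); sign now -1
reciprocity: (1983/228877) = +1·(228877/1983) since 1983 mod 4 = 3, 228877 mod 4 = 1; sign now -1
(228877/1983) = (832/1983)   [reduce mod 1983]
832 = 2^6·13; (2/1983) = +1 since 1983 mod 8 = 7, so (832/1983) = (+1)^6·(13/1983); sign now -1
reciprocity: (13/1983) = +1·(1983/13) since 13 mod 4 = 1, 1983 mod 4 = 3; sign now -1
(1983/13) = (7/13)   [reduce mod 13]
reciprocity: (7/13) = +1·(13/7) since 7 mod 4 = 3, 13 mod 4 = 1; sign now -1
(13/7) = (6/7)   [reduce mod 7]
6 = 2^1·3; (2/7) = +1 since 7 mod 8 = 7, so (6/7) = (+1)^1·(3/7); sign now -1
reciprocity: (3/7) = -1·(7/3) since 3 mod 4 = 3, 7 mod 4 = 3; sign now +1
(7/3) = (1/3)   [reduce mod 3]
(1/3) = 1; final value = sign = +1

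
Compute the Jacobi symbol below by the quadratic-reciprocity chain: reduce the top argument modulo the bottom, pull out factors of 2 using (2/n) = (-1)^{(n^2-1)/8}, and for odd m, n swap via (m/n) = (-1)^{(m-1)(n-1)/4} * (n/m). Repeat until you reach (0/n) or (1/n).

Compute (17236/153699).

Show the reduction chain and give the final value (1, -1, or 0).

-1

17236 = 2^2·4309; (2/153699) = -1 since 153699 mod 8 = 3, so (17236/153699) = (-1)^2·(4309/153699); sign now +1
reciprocity: (4309/153699) = +1·(153699/4309) since 4309 mod 4 = 1, 153699 mod 4 = 3; sign now +1
(153699/4309) = (2884/4309)   [reduce mod 4309]
2884 = 2^2·721; (2/4309) = -1 since 4309 mod 8 = 5, so (2884/4309) = (-1)^2·(721/4309); sign now +1
reciprocity: (721/4309) = +1·(4309/721) since 721 mod 4 = 1, 4309 mod 4 = 1; sign now +1
(4309/721) = (704/721)   [reduce mod 721]
704 = 2^6·11; (2/721) = +1 since 721 mod 8 = 1, so (704/721) = (+1)^6·(11/721); sign now +1
reciprocity: (11/721) = +1·(721/11) since 11 mod 4 = 3, 721 mod 4 = 1; sign now +1
(721/11) = (6/11)   [reduce mod 11]
6 = 2^1·3; (2/11) = -1 since 11 mod 8 = 3, so (6/11) = (-1)^1·(3/11); sign now -1
reciprocity: (3/11) = -1·(11/3) since 3 mod 4 = 3, 11 mod 4 = 3; sign now +1
(11/3) = (2/3)   [reduce mod 3]
2 = 2^1·1; (2/3) = -1 since 3 mod 8 = 3, so (2/3) = (-1)^1·(1/3); sign now -1
(1/3) = 1; final value = sign = -1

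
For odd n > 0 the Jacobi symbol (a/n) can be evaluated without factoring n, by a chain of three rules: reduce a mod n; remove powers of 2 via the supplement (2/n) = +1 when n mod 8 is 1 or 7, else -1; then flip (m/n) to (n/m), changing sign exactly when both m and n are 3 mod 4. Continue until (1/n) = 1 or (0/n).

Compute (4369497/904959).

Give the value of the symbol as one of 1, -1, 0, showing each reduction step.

0

(4369497/904959): 4369497 mod 904959 = 749661, so (4369497/904959) = (749661/904959)
flip (749661/904959) -> (904959/749661): both odd, 749661 mod 4 = 1, 904959 mod 4 = 3, so the flip contributes +1; sign now +1
(904959/749661): 904959 mod 749661 = 155298, so (904959/749661) = (155298/749661)
factor out 2^1: 155298 = 2^1·77649; with 749661 mod 8 = 5, (2/749661) = -1; sign now -1; continue with (77649/749661)
flip (77649/749661) -> (749661/77649): both odd, 77649 mod 4 = 1, 749661 mod 4 = 1, so the flip contributes +1; sign now -1
(749661/77649): 749661 mod 77649 = 50820, so (749661/77649) = (50820/77649)
factor out 2^2: 50820 = 2^2·12705; with 77649 mod 8 = 1, (2/77649) = +1; sign now -1; continue with (12705/77649)
flip (12705/77649) -> (77649/12705): both odd, 12705 mod 4 = 1, 77649 mod 4 = 1, so the flip contributes +1; sign now -1
(77649/12705): 77649 mod 12705 = 1419, so (77649/12705) = (1419/12705)
flip (1419/12705) -> (12705/1419): both odd, 1419 mod 4 = 3, 12705 mod 4 = 1, so the flip contributes +1; sign now -1
(12705/1419): 12705 mod 1419 = 1353, so (12705/1419) = (1353/1419)
flip (1353/1419) -> (1419/1353): both odd, 1353 mod 4 = 1, 1419 mod 4 = 3, so the flip contributes +1; sign now -1
(1419/1353): 1419 mod 1353 = 66, so (1419/1353) = (66/1353)
factor out 2^1: 66 = 2^1·33; with 1353 mod 8 = 1, (2/1353) = +1; sign now -1; continue with (33/1353)
flip (33/1353) -> (1353/33): both odd, 33 mod 4 = 1, 1353 mod 4 = 1, so the flip contributes +1; sign now -1
(1353/33): 1353 mod 33 = 0, so (1353/33) = (0/33)
reached (0/33); gcd(a, n) > 1, so (0/33) = 0 and the symbol is 0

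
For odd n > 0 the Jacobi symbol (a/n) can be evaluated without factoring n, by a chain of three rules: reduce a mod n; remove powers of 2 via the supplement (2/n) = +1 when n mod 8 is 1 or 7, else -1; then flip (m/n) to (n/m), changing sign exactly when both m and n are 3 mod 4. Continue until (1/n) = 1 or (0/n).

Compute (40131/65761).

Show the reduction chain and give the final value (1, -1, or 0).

reciprocity: (40131/65761) = +1·(65761/40131) since 40131 mod 4 = 3, 65761 mod 4 = 1; sign now +1
(65761/40131) = (25630/40131)   [reduce mod 40131]
25630 = 2^1·12815; (2/40131) = -1 since 40131 mod 8 = 3, so (25630/40131) = (-1)^1·(12815/40131); sign now -1
reciprocity: (12815/40131) = -1·(40131/12815) since 12815 mod 4 = 3, 40131 mod 4 = 3; sign now +1
(40131/12815) = (1686/12815)   [reduce mod 12815]
1686 = 2^1·843; (2/12815) = +1 since 12815 mod 8 = 7, so (1686/12815) = (+1)^1·(843/12815); sign now +1
reciprocity: (843/12815) = -1·(12815/843) since 843 mod 4 = 3, 12815 mod 4 = 3; sign now -1
(12815/843) = (170/843)   [reduce mod 843]
170 = 2^1·85; (2/843) = -1 since 843 mod 8 = 3, so (170/843) = (-1)^1·(85/843); sign now +1
reciprocity: (85/843) = +1·(843/85) since 85 mod 4 = 1, 843 mod 4 = 3; sign now +1
(843/85) = (78/85)   [reduce mod 85]
78 = 2^1·39; (2/85) = -1 since 85 mod 8 = 5, so (78/85) = (-1)^1·(39/85); sign now -1
reciprocity: (39/85) = +1·(85/39) since 39 mod 4 = 3, 85 mod 4 = 1; sign now -1
(85/39) = (7/39)   [reduce mod 39]
reciprocity: (7/39) = -1·(39/7) since 7 mod 4 = 3, 39 mod 4 = 3; sign now +1
(39/7) = (4/7)   [reduce mod 7]
4 = 2^2·1; (2/7) = +1 since 7 mod 8 = 7, so (4/7) = (+1)^2·(1/7); sign now +1
(1/7) = 1; final value = sign = +1

1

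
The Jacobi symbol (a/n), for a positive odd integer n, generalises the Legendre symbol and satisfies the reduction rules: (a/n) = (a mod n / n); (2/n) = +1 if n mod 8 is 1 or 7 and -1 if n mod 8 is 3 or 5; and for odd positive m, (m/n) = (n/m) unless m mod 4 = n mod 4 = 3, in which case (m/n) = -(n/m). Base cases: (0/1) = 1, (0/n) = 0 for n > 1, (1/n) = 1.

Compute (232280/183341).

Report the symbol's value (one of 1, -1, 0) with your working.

-1

(232280/183341) = (48939/183341)   [reduce mod 183341]
reciprocity: (48939/183341) = +1·(183341/48939) since 48939 mod 4 = 3, 183341 mod 4 = 1; sign now +1
(183341/48939) = (36524/48939)   [reduce mod 48939]
36524 = 2^2·9131; (2/48939) = -1 since 48939 mod 8 = 3, so (36524/48939) = (-1)^2·(9131/48939); sign now +1
reciprocity: (9131/48939) = -1·(48939/9131) since 9131 mod 4 = 3, 48939 mod 4 = 3; sign now -1
(48939/9131) = (3284/9131)   [reduce mod 9131]
3284 = 2^2·821; (2/9131) = -1 since 9131 mod 8 = 3, so (3284/9131) = (-1)^2·(821/9131); sign now -1
reciprocity: (821/9131) = +1·(9131/821) since 821 mod 4 = 1, 9131 mod 4 = 3; sign now -1
(9131/821) = (100/821)   [reduce mod 821]
100 = 2^2·25; (2/821) = -1 since 821 mod 8 = 5, so (100/821) = (-1)^2·(25/821); sign now -1
reciprocity: (25/821) = +1·(821/25) since 25 mod 4 = 1, 821 mod 4 = 1; sign now -1
(821/25) = (21/25)   [reduce mod 25]
reciprocity: (21/25) = +1·(25/21) since 21 mod 4 = 1, 25 mod 4 = 1; sign now -1
(25/21) = (4/21)   [reduce mod 21]
4 = 2^2·1; (2/21) = -1 since 21 mod 8 = 5, so (4/21) = (-1)^2·(1/21); sign now -1
(1/21) = 1; final value = sign = -1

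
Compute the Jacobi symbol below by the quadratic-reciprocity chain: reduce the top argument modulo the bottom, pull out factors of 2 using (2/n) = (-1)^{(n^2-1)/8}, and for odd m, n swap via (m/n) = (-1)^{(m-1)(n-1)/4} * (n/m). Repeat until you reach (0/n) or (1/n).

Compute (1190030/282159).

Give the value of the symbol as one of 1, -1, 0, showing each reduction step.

-1

(1190030/282159) = (61394/282159)   [reduce mod 282159]
61394 = 2^1·30697; (2/282159) = +1 since 282159 mod 8 = 7, so (61394/282159) = (+1)^1·(30697/282159); sign now +1
reciprocity: (30697/282159) = +1·(282159/30697) since 30697 mod 4 = 1, 282159 mod 4 = 3; sign now +1
(282159/30697) = (5886/30697)   [reduce mod 30697]
5886 = 2^1·2943; (2/30697) = +1 since 30697 mod 8 = 1, so (5886/30697) = (+1)^1·(2943/30697); sign now +1
reciprocity: (2943/30697) = +1·(30697/2943) since 2943 mod 4 = 3, 30697 mod 4 = 1; sign now +1
(30697/2943) = (1267/2943)   [reduce mod 2943]
reciprocity: (1267/2943) = -1·(2943/1267) since 1267 mod 4 = 3, 2943 mod 4 = 3; sign now -1
(2943/1267) = (409/1267)   [reduce mod 1267]
reciprocity: (409/1267) = +1·(1267/409) since 409 mod 4 = 1, 1267 mod 4 = 3; sign now -1
(1267/409) = (40/409)   [reduce mod 409]
40 = 2^3·5; (2/409) = +1 since 409 mod 8 = 1, so (40/409) = (+1)^3·(5/409); sign now -1
reciprocity: (5/409) = +1·(409/5) since 5 mod 4 = 1, 409 mod 4 = 1; sign now -1
(409/5) = (4/5)   [reduce mod 5]
4 = 2^2·1; (2/5) = -1 since 5 mod 8 = 5, so (4/5) = (-1)^2·(1/5); sign now -1
(1/5) = 1; final value = sign = -1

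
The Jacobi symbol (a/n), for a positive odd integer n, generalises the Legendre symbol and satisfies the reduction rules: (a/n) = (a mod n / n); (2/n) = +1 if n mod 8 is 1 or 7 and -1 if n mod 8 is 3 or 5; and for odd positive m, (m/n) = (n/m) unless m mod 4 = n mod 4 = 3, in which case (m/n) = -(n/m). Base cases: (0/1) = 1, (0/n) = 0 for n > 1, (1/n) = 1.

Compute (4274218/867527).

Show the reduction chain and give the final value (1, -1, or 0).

(4274218/867527): 4274218 mod 867527 = 804110, so (4274218/867527) = (804110/867527)
factor out 2^1: 804110 = 2^1·402055; with 867527 mod 8 = 7, (2/867527) = +1; sign now +1; continue with (402055/867527)
flip (402055/867527) -> (867527/402055): both odd, 402055 mod 4 = 3, 867527 mod 4 = 3, so the flip contributes -1; sign now -1
(867527/402055): 867527 mod 402055 = 63417, so (867527/402055) = (63417/402055)
flip (63417/402055) -> (402055/63417): both odd, 63417 mod 4 = 1, 402055 mod 4 = 3, so the flip contributes +1; sign now -1
(402055/63417): 402055 mod 63417 = 21553, so (402055/63417) = (21553/63417)
flip (21553/63417) -> (63417/21553): both odd, 21553 mod 4 = 1, 63417 mod 4 = 1, so the flip contributes +1; sign now -1
(63417/21553): 63417 mod 21553 = 20311, so (63417/21553) = (20311/21553)
flip (20311/21553) -> (21553/20311): both odd, 20311 mod 4 = 3, 21553 mod 4 = 1, so the flip contributes +1; sign now -1
(21553/20311): 21553 mod 20311 = 1242, so (21553/20311) = (1242/20311)
factor out 2^1: 1242 = 2^1·621; with 20311 mod 8 = 7, (2/20311) = +1; sign now -1; continue with (621/20311)
flip (621/20311) -> (20311/621): both odd, 621 mod 4 = 1, 20311 mod 4 = 3, so the flip contributes +1; sign now -1
(20311/621): 20311 mod 621 = 439, so (20311/621) = (439/621)
flip (439/621) -> (621/439): both odd, 439 mod 4 = 3, 621 mod 4 = 1, so the flip contributes +1; sign now -1
(621/439): 621 mod 439 = 182, so (621/439) = (182/439)
factor out 2^1: 182 = 2^1·91; with 439 mod 8 = 7, (2/439) = +1; sign now -1; continue with (91/439)
flip (91/439) -> (439/91): both odd, 91 mod 4 = 3, 439 mod 4 = 3, so the flip contributes -1; sign now +1
(439/91): 439 mod 91 = 75, so (439/91) = (75/91)
flip (75/91) -> (91/75): both odd, 75 mod 4 = 3, 91 mod 4 = 3, so the flip contributes -1; sign now -1
(91/75): 91 mod 75 = 16, so (91/75) = (16/75)
factor out 2^4: 16 = 2^4·1; with 75 mod 8 = 3, (2/75) = -1; sign now -1; continue with (1/75)
reached (1/75) = 1, so the symbol is -1

-1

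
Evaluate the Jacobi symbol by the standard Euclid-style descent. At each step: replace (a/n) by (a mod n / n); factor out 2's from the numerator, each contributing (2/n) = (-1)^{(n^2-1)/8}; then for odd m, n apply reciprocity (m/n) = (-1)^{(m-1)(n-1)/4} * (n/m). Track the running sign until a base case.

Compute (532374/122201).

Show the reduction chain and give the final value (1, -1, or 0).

1

(532374/122201) = (43570/122201)   [reduce mod 122201]
43570 = 2^1·21785; (2/122201) = +1 since 122201 mod 8 = 1, so (43570/122201) = (+1)^1·(21785/122201); sign now +1
reciprocity: (21785/122201) = +1·(122201/21785) since 21785 mod 4 = 1, 122201 mod 4 = 1; sign now +1
(122201/21785) = (13276/21785)   [reduce mod 21785]
13276 = 2^2·3319; (2/21785) = +1 since 21785 mod 8 = 1, so (13276/21785) = (+1)^2·(3319/21785); sign now +1
reciprocity: (3319/21785) = +1·(21785/3319) since 3319 mod 4 = 3, 21785 mod 4 = 1; sign now +1
(21785/3319) = (1871/3319)   [reduce mod 3319]
reciprocity: (1871/3319) = -1·(3319/1871) since 1871 mod 4 = 3, 3319 mod 4 = 3; sign now -1
(3319/1871) = (1448/1871)   [reduce mod 1871]
1448 = 2^3·181; (2/1871) = +1 since 1871 mod 8 = 7, so (1448/1871) = (+1)^3·(181/1871); sign now -1
reciprocity: (181/1871) = +1·(1871/181) since 181 mod 4 = 1, 1871 mod 4 = 3; sign now -1
(1871/181) = (61/181)   [reduce mod 181]
reciprocity: (61/181) = +1·(181/61) since 61 mod 4 = 1, 181 mod 4 = 1; sign now -1
(181/61) = (59/61)   [reduce mod 61]
reciprocity: (59/61) = +1·(61/59) since 59 mod 4 = 3, 61 mod 4 = 1; sign now -1
(61/59) = (2/59)   [reduce mod 59]
2 = 2^1·1; (2/59) = -1 since 59 mod 8 = 3, so (2/59) = (-1)^1·(1/59); sign now +1
(1/59) = 1; final value = sign = +1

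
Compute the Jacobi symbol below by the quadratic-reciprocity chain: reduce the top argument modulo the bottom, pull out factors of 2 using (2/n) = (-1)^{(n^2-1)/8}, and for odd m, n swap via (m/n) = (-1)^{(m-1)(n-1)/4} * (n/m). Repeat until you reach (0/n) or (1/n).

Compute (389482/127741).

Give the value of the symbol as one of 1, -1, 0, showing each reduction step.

1

(389482/127741) = (6259/127741)   [reduce mod 127741]
reciprocity: (6259/127741) = +1·(127741/6259) since 6259 mod 4 = 3, 127741 mod 4 = 1; sign now +1
(127741/6259) = (2561/6259)   [reduce mod 6259]
reciprocity: (2561/6259) = +1·(6259/2561) since 2561 mod 4 = 1, 6259 mod 4 = 3; sign now +1
(6259/2561) = (1137/2561)   [reduce mod 2561]
reciprocity: (1137/2561) = +1·(2561/1137) since 1137 mod 4 = 1, 2561 mod 4 = 1; sign now +1
(2561/1137) = (287/1137)   [reduce mod 1137]
reciprocity: (287/1137) = +1·(1137/287) since 287 mod 4 = 3, 1137 mod 4 = 1; sign now +1
(1137/287) = (276/287)   [reduce mod 287]
276 = 2^2·69; (2/287) = +1 since 287 mod 8 = 7, so (276/287) = (+1)^2·(69/287); sign now +1
reciprocity: (69/287) = +1·(287/69) since 69 mod 4 = 1, 287 mod 4 = 3; sign now +1
(287/69) = (11/69)   [reduce mod 69]
reciprocity: (11/69) = +1·(69/11) since 11 mod 4 = 3, 69 mod 4 = 1; sign now +1
(69/11) = (3/11)   [reduce mod 11]
reciprocity: (3/11) = -1·(11/3) since 3 mod 4 = 3, 11 mod 4 = 3; sign now -1
(11/3) = (2/3)   [reduce mod 3]
2 = 2^1·1; (2/3) = -1 since 3 mod 8 = 3, so (2/3) = (-1)^1·(1/3); sign now +1
(1/3) = 1; final value = sign = +1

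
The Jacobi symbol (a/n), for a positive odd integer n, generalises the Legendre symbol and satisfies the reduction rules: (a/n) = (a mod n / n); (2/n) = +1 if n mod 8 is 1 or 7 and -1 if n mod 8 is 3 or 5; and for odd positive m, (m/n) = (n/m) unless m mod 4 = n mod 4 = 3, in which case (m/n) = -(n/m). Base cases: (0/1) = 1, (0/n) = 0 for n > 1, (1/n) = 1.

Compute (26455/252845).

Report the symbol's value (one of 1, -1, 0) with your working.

reciprocity: (26455/252845) = +1·(252845/26455) since 26455 mod 4 = 3, 252845 mod 4 = 1; sign now +1
(252845/26455) = (14750/26455)   [reduce mod 26455]
14750 = 2^1·7375; (2/26455) = +1 since 26455 mod 8 = 7, so (14750/26455) = (+1)^1·(7375/26455); sign now +1
reciprocity: (7375/26455) = -1·(26455/7375) since 7375 mod 4 = 3, 26455 mod 4 = 3; sign now -1
(26455/7375) = (4330/7375)   [reduce mod 7375]
4330 = 2^1·2165; (2/7375) = +1 since 7375 mod 8 = 7, so (4330/7375) = (+1)^1·(2165/7375); sign now -1
reciprocity: (2165/7375) = +1·(7375/2165) since 2165 mod 4 = 1, 7375 mod 4 = 3; sign now -1
(7375/2165) = (880/2165)   [reduce mod 2165]
880 = 2^4·55; (2/2165) = -1 since 2165 mod 8 = 5, so (880/2165) = (-1)^4·(55/2165); sign now -1
reciprocity: (55/2165) = +1·(2165/55) since 55 mod 4 = 3, 2165 mod 4 = 1; sign now -1
(2165/55) = (20/55)   [reduce mod 55]
20 = 2^2·5; (2/55) = +1 since 55 mod 8 = 7, so (20/55) = (+1)^2·(5/55); sign now -1
reciprocity: (5/55) = +1·(55/5) since 5 mod 4 = 1, 55 mod 4 = 3; sign now -1
(55/5) = (0/5)   [reduce mod 5]
(0/5) = 0   [gcd(a, n) > 1]; final value = 0

0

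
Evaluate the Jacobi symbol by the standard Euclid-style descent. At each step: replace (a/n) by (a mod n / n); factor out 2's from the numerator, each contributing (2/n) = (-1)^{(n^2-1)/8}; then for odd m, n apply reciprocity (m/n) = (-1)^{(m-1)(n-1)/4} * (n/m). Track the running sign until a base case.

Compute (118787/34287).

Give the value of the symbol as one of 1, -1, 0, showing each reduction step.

-1

(118787/34287) = (15926/34287)   [reduce mod 34287]
15926 = 2^1·7963; (2/34287) = +1 since 34287 mod 8 = 7, so (15926/34287) = (+1)^1·(7963/34287); sign now +1
reciprocity: (7963/34287) = -1·(34287/7963) since 7963 mod 4 = 3, 34287 mod 4 = 3; sign now -1
(34287/7963) = (2435/7963)   [reduce mod 7963]
reciprocity: (2435/7963) = -1·(7963/2435) since 2435 mod 4 = 3, 7963 mod 4 = 3; sign now +1
(7963/2435) = (658/2435)   [reduce mod 2435]
658 = 2^1·329; (2/2435) = -1 since 2435 mod 8 = 3, so (658/2435) = (-1)^1·(329/2435); sign now -1
reciprocity: (329/2435) = +1·(2435/329) since 329 mod 4 = 1, 2435 mod 4 = 3; sign now -1
(2435/329) = (132/329)   [reduce mod 329]
132 = 2^2·33; (2/329) = +1 since 329 mod 8 = 1, so (132/329) = (+1)^2·(33/329); sign now -1
reciprocity: (33/329) = +1·(329/33) since 33 mod 4 = 1, 329 mod 4 = 1; sign now -1
(329/33) = (32/33)   [reduce mod 33]
32 = 2^5·1; (2/33) = +1 since 33 mod 8 = 1, so (32/33) = (+1)^5·(1/33); sign now -1
(1/33) = 1; final value = sign = -1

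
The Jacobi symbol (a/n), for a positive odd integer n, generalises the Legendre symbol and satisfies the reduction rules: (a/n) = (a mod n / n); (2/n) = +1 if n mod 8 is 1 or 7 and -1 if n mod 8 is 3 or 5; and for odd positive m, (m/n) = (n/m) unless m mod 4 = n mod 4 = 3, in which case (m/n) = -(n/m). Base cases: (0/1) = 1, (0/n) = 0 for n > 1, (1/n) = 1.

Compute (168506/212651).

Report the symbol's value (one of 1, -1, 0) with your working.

1

factor out 2^1: 168506 = 2^1·84253; with 212651 mod 8 = 3, (2/212651) = -1; sign now -1; continue with (84253/212651)
flip (84253/212651) -> (212651/84253): both odd, 84253 mod 4 = 1, 212651 mod 4 = 3, so the flip contributes +1; sign now -1
(212651/84253): 212651 mod 84253 = 44145, so (212651/84253) = (44145/84253)
flip (44145/84253) -> (84253/44145): both odd, 44145 mod 4 = 1, 84253 mod 4 = 1, so the flip contributes +1; sign now -1
(84253/44145): 84253 mod 44145 = 40108, so (84253/44145) = (40108/44145)
factor out 2^2: 40108 = 2^2·10027; with 44145 mod 8 = 1, (2/44145) = +1; sign now -1; continue with (10027/44145)
flip (10027/44145) -> (44145/10027): both odd, 10027 mod 4 = 3, 44145 mod 4 = 1, so the flip contributes +1; sign now -1
(44145/10027): 44145 mod 10027 = 4037, so (44145/10027) = (4037/10027)
flip (4037/10027) -> (10027/4037): both odd, 4037 mod 4 = 1, 10027 mod 4 = 3, so the flip contributes +1; sign now -1
(10027/4037): 10027 mod 4037 = 1953, so (10027/4037) = (1953/4037)
flip (1953/4037) -> (4037/1953): both odd, 1953 mod 4 = 1, 4037 mod 4 = 1, so the flip contributes +1; sign now -1
(4037/1953): 4037 mod 1953 = 131, so (4037/1953) = (131/1953)
flip (131/1953) -> (1953/131): both odd, 131 mod 4 = 3, 1953 mod 4 = 1, so the flip contributes +1; sign now -1
(1953/131): 1953 mod 131 = 119, so (1953/131) = (119/131)
flip (119/131) -> (131/119): both odd, 119 mod 4 = 3, 131 mod 4 = 3, so the flip contributes -1; sign now +1
(131/119): 131 mod 119 = 12, so (131/119) = (12/119)
factor out 2^2: 12 = 2^2·3; with 119 mod 8 = 7, (2/119) = +1; sign now +1; continue with (3/119)
flip (3/119) -> (119/3): both odd, 3 mod 4 = 3, 119 mod 4 = 3, so the flip contributes -1; sign now -1
(119/3): 119 mod 3 = 2, so (119/3) = (2/3)
factor out 2^1: 2 = 2^1·1; with 3 mod 8 = 3, (2/3) = -1; sign now +1; continue with (1/3)
reached (1/3) = 1, so the symbol is +1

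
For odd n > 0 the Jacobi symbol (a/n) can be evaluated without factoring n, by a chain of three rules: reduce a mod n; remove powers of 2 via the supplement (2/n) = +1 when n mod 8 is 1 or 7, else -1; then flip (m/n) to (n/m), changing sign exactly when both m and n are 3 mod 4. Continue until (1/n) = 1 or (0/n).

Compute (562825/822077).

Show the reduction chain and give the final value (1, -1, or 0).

flip (562825/822077) -> (822077/562825): both odd, 562825 mod 4 = 1, 822077 mod 4 = 1, so the flip contributes +1; sign now +1
(822077/562825): 822077 mod 562825 = 259252, so (822077/562825) = (259252/562825)
factor out 2^2: 259252 = 2^2·64813; with 562825 mod 8 = 1, (2/562825) = +1; sign now +1; continue with (64813/562825)
flip (64813/562825) -> (562825/64813): both odd, 64813 mod 4 = 1, 562825 mod 4 = 1, so the flip contributes +1; sign now +1
(562825/64813): 562825 mod 64813 = 44321, so (562825/64813) = (44321/64813)
flip (44321/64813) -> (64813/44321): both odd, 44321 mod 4 = 1, 64813 mod 4 = 1, so the flip contributes +1; sign now +1
(64813/44321): 64813 mod 44321 = 20492, so (64813/44321) = (20492/44321)
factor out 2^2: 20492 = 2^2·5123; with 44321 mod 8 = 1, (2/44321) = +1; sign now +1; continue with (5123/44321)
flip (5123/44321) -> (44321/5123): both odd, 5123 mod 4 = 3, 44321 mod 4 = 1, so the flip contributes +1; sign now +1
(44321/5123): 44321 mod 5123 = 3337, so (44321/5123) = (3337/5123)
flip (3337/5123) -> (5123/3337): both odd, 3337 mod 4 = 1, 5123 mod 4 = 3, so the flip contributes +1; sign now +1
(5123/3337): 5123 mod 3337 = 1786, so (5123/3337) = (1786/3337)
factor out 2^1: 1786 = 2^1·893; with 3337 mod 8 = 1, (2/3337) = +1; sign now +1; continue with (893/3337)
flip (893/3337) -> (3337/893): both odd, 893 mod 4 = 1, 3337 mod 4 = 1, so the flip contributes +1; sign now +1
(3337/893): 3337 mod 893 = 658, so (3337/893) = (658/893)
factor out 2^1: 658 = 2^1·329; with 893 mod 8 = 5, (2/893) = -1; sign now -1; continue with (329/893)
flip (329/893) -> (893/329): both odd, 329 mod 4 = 1, 893 mod 4 = 1, so the flip contributes +1; sign now -1
(893/329): 893 mod 329 = 235, so (893/329) = (235/329)
flip (235/329) -> (329/235): both odd, 235 mod 4 = 3, 329 mod 4 = 1, so the flip contributes +1; sign now -1
(329/235): 329 mod 235 = 94, so (329/235) = (94/235)
factor out 2^1: 94 = 2^1·47; with 235 mod 8 = 3, (2/235) = -1; sign now +1; continue with (47/235)
flip (47/235) -> (235/47): both odd, 47 mod 4 = 3, 235 mod 4 = 3, so the flip contributes -1; sign now -1
(235/47): 235 mod 47 = 0, so (235/47) = (0/47)
reached (0/47); gcd(a, n) > 1, so (0/47) = 0 and the symbol is 0

0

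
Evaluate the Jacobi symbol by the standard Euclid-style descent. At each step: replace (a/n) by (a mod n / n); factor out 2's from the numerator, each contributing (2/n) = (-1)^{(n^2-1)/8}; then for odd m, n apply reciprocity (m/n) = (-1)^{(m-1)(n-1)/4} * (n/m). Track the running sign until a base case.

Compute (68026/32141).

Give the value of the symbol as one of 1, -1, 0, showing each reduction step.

(68026/32141): 68026 mod 32141 = 3744, so (68026/32141) = (3744/32141)
factor out 2^5: 3744 = 2^5·117; with 32141 mod 8 = 5, (2/32141) = -1; sign now -1; continue with (117/32141)
flip (117/32141) -> (32141/117): both odd, 117 mod 4 = 1, 32141 mod 4 = 1, so the flip contributes +1; sign now -1
(32141/117): 32141 mod 117 = 83, so (32141/117) = (83/117)
flip (83/117) -> (117/83): both odd, 83 mod 4 = 3, 117 mod 4 = 1, so the flip contributes +1; sign now -1
(117/83): 117 mod 83 = 34, so (117/83) = (34/83)
factor out 2^1: 34 = 2^1·17; with 83 mod 8 = 3, (2/83) = -1; sign now +1; continue with (17/83)
flip (17/83) -> (83/17): both odd, 17 mod 4 = 1, 83 mod 4 = 3, so the flip contributes +1; sign now +1
(83/17): 83 mod 17 = 15, so (83/17) = (15/17)
flip (15/17) -> (17/15): both odd, 15 mod 4 = 3, 17 mod 4 = 1, so the flip contributes +1; sign now +1
(17/15): 17 mod 15 = 2, so (17/15) = (2/15)
factor out 2^1: 2 = 2^1·1; with 15 mod 8 = 7, (2/15) = +1; sign now +1; continue with (1/15)
reached (1/15) = 1, so the symbol is +1

1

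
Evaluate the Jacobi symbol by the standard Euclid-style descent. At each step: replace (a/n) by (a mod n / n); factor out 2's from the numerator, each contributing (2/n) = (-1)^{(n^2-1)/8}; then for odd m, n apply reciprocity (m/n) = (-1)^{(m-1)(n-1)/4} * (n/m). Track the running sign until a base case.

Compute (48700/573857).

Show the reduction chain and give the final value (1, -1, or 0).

factor out 2^2: 48700 = 2^2·12175; with 573857 mod 8 = 1, (2/573857) = +1; sign now +1; continue with (12175/573857)
flip (12175/573857) -> (573857/12175): both odd, 12175 mod 4 = 3, 573857 mod 4 = 1, so the flip contributes +1; sign now +1
(573857/12175): 573857 mod 12175 = 1632, so (573857/12175) = (1632/12175)
factor out 2^5: 1632 = 2^5·51; with 12175 mod 8 = 7, (2/12175) = +1; sign now +1; continue with (51/12175)
flip (51/12175) -> (12175/51): both odd, 51 mod 4 = 3, 12175 mod 4 = 3, so the flip contributes -1; sign now -1
(12175/51): 12175 mod 51 = 37, so (12175/51) = (37/51)
flip (37/51) -> (51/37): both odd, 37 mod 4 = 1, 51 mod 4 = 3, so the flip contributes +1; sign now -1
(51/37): 51 mod 37 = 14, so (51/37) = (14/37)
factor out 2^1: 14 = 2^1·7; with 37 mod 8 = 5, (2/37) = -1; sign now +1; continue with (7/37)
flip (7/37) -> (37/7): both odd, 7 mod 4 = 3, 37 mod 4 = 1, so the flip contributes +1; sign now +1
(37/7): 37 mod 7 = 2, so (37/7) = (2/7)
factor out 2^1: 2 = 2^1·1; with 7 mod 8 = 7, (2/7) = +1; sign now +1; continue with (1/7)
reached (1/7) = 1, so the symbol is +1

1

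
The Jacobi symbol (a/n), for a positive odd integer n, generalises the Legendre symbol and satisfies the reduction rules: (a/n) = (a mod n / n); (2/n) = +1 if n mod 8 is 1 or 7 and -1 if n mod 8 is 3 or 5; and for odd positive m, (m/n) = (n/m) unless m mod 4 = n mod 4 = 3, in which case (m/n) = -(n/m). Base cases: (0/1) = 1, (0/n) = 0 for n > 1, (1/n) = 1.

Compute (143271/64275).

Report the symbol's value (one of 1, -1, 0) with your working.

0

(143271/64275): 143271 mod 64275 = 14721, so (143271/64275) = (14721/64275)
flip (14721/64275) -> (64275/14721): both odd, 14721 mod 4 = 1, 64275 mod 4 = 3, so the flip contributes +1; sign now +1
(64275/14721): 64275 mod 14721 = 5391, so (64275/14721) = (5391/14721)
flip (5391/14721) -> (14721/5391): both odd, 5391 mod 4 = 3, 14721 mod 4 = 1, so the flip contributes +1; sign now +1
(14721/5391): 14721 mod 5391 = 3939, so (14721/5391) = (3939/5391)
flip (3939/5391) -> (5391/3939): both odd, 3939 mod 4 = 3, 5391 mod 4 = 3, so the flip contributes -1; sign now -1
(5391/3939): 5391 mod 3939 = 1452, so (5391/3939) = (1452/3939)
factor out 2^2: 1452 = 2^2·363; with 3939 mod 8 = 3, (2/3939) = -1; sign now -1; continue with (363/3939)
flip (363/3939) -> (3939/363): both odd, 363 mod 4 = 3, 3939 mod 4 = 3, so the flip contributes -1; sign now +1
(3939/363): 3939 mod 363 = 309, so (3939/363) = (309/363)
flip (309/363) -> (363/309): both odd, 309 mod 4 = 1, 363 mod 4 = 3, so the flip contributes +1; sign now +1
(363/309): 363 mod 309 = 54, so (363/309) = (54/309)
factor out 2^1: 54 = 2^1·27; with 309 mod 8 = 5, (2/309) = -1; sign now -1; continue with (27/309)
flip (27/309) -> (309/27): both odd, 27 mod 4 = 3, 309 mod 4 = 1, so the flip contributes +1; sign now -1
(309/27): 309 mod 27 = 12, so (309/27) = (12/27)
factor out 2^2: 12 = 2^2·3; with 27 mod 8 = 3, (2/27) = -1; sign now -1; continue with (3/27)
flip (3/27) -> (27/3): both odd, 3 mod 4 = 3, 27 mod 4 = 3, so the flip contributes -1; sign now +1
(27/3): 27 mod 3 = 0, so (27/3) = (0/3)
reached (0/3); gcd(a, n) > 1, so (0/3) = 0 and the symbol is 0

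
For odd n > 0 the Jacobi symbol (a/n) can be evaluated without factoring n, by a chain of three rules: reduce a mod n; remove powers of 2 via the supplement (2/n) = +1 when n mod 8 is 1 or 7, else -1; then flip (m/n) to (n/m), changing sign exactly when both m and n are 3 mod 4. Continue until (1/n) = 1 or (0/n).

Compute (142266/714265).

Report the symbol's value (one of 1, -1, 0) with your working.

142266 = 2^1·71133; (2/714265) = +1 since 714265 mod 8 = 1, so (142266/714265) = (+1)^1·(71133/714265); sign now +1
reciprocity: (71133/714265) = +1·(714265/71133) since 71133 mod 4 = 1, 714265 mod 4 = 1; sign now +1
(714265/71133) = (2935/71133)   [reduce mod 71133]
reciprocity: (2935/71133) = +1·(71133/2935) since 2935 mod 4 = 3, 71133 mod 4 = 1; sign now +1
(71133/2935) = (693/2935)   [reduce mod 2935]
reciprocity: (693/2935) = +1·(2935/693) since 693 mod 4 = 1, 2935 mod 4 = 3; sign now +1
(2935/693) = (163/693)   [reduce mod 693]
reciprocity: (163/693) = +1·(693/163) since 163 mod 4 = 3, 693 mod 4 = 1; sign now +1
(693/163) = (41/163)   [reduce mod 163]
reciprocity: (41/163) = +1·(163/41) since 41 mod 4 = 1, 163 mod 4 = 3; sign now +1
(163/41) = (40/41)   [reduce mod 41]
40 = 2^3·5; (2/41) = +1 since 41 mod 8 = 1, so (40/41) = (+1)^3·(5/41); sign now +1
reciprocity: (5/41) = +1·(41/5) since 5 mod 4 = 1, 41 mod 4 = 1; sign now +1
(41/5) = (1/5)   [reduce mod 5]
(1/5) = 1; final value = sign = +1

1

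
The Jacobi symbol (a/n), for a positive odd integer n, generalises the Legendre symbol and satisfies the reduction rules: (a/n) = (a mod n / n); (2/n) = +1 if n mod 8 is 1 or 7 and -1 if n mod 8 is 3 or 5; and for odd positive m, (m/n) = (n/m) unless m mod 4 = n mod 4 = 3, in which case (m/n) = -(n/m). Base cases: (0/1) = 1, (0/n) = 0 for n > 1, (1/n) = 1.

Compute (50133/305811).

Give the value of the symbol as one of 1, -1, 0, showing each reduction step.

0

reciprocity: (50133/305811) = +1·(305811/50133) since 50133 mod 4 = 1, 305811 mod 4 = 3; sign now +1
(305811/50133) = (5013/50133)   [reduce mod 50133]
reciprocity: (5013/50133) = +1·(50133/5013) since 5013 mod 4 = 1, 50133 mod 4 = 1; sign now +1
(50133/5013) = (3/5013)   [reduce mod 5013]
reciprocity: (3/5013) = +1·(5013/3) since 3 mod 4 = 3, 5013 mod 4 = 1; sign now +1
(5013/3) = (0/3)   [reduce mod 3]
(0/3) = 0   [gcd(a, n) > 1]; final value = 0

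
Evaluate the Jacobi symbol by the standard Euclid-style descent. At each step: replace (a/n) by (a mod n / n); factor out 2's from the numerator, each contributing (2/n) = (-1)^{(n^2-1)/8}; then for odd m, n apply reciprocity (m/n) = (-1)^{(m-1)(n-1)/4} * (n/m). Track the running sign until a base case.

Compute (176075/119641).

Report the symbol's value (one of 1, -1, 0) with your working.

(176075/119641): 176075 mod 119641 = 56434, so (176075/119641) = (56434/119641)
factor out 2^1: 56434 = 2^1·28217; with 119641 mod 8 = 1, (2/119641) = +1; sign now +1; continue with (28217/119641)
flip (28217/119641) -> (119641/28217): both odd, 28217 mod 4 = 1, 119641 mod 4 = 1, so the flip contributes +1; sign now +1
(119641/28217): 119641 mod 28217 = 6773, so (119641/28217) = (6773/28217)
flip (6773/28217) -> (28217/6773): both odd, 6773 mod 4 = 1, 28217 mod 4 = 1, so the flip contributes +1; sign now +1
(28217/6773): 28217 mod 6773 = 1125, so (28217/6773) = (1125/6773)
flip (1125/6773) -> (6773/1125): both odd, 1125 mod 4 = 1, 6773 mod 4 = 1, so the flip contributes +1; sign now +1
(6773/1125): 6773 mod 1125 = 23, so (6773/1125) = (23/1125)
flip (23/1125) -> (1125/23): both odd, 23 mod 4 = 3, 1125 mod 4 = 1, so the flip contributes +1; sign now +1
(1125/23): 1125 mod 23 = 21, so (1125/23) = (21/23)
flip (21/23) -> (23/21): both odd, 21 mod 4 = 1, 23 mod 4 = 3, so the flip contributes +1; sign now +1
(23/21): 23 mod 21 = 2, so (23/21) = (2/21)
factor out 2^1: 2 = 2^1·1; with 21 mod 8 = 5, (2/21) = -1; sign now -1; continue with (1/21)
reached (1/21) = 1, so the symbol is -1

-1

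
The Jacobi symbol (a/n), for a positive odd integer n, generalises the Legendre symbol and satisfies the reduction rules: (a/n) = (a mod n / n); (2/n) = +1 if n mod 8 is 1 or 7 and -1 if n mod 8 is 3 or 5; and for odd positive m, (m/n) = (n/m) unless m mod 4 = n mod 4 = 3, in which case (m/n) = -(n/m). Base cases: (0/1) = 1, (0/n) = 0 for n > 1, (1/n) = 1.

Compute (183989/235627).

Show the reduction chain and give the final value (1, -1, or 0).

1

reciprocity: (183989/235627) = +1·(235627/183989) since 183989 mod 4 = 1, 235627 mod 4 = 3; sign now +1
(235627/183989) = (51638/183989)   [reduce mod 183989]
51638 = 2^1·25819; (2/183989) = -1 since 183989 mod 8 = 5, so (51638/183989) = (-1)^1·(25819/183989); sign now -1
reciprocity: (25819/183989) = +1·(183989/25819) since 25819 mod 4 = 3, 183989 mod 4 = 1; sign now -1
(183989/25819) = (3256/25819)   [reduce mod 25819]
3256 = 2^3·407; (2/25819) = -1 since 25819 mod 8 = 3, so (3256/25819) = (-1)^3·(407/25819); sign now +1
reciprocity: (407/25819) = -1·(25819/407) since 407 mod 4 = 3, 25819 mod 4 = 3; sign now -1
(25819/407) = (178/407)   [reduce mod 407]
178 = 2^1·89; (2/407) = +1 since 407 mod 8 = 7, so (178/407) = (+1)^1·(89/407); sign now -1
reciprocity: (89/407) = +1·(407/89) since 89 mod 4 = 1, 407 mod 4 = 3; sign now -1
(407/89) = (51/89)   [reduce mod 89]
reciprocity: (51/89) = +1·(89/51) since 51 mod 4 = 3, 89 mod 4 = 1; sign now -1
(89/51) = (38/51)   [reduce mod 51]
38 = 2^1·19; (2/51) = -1 since 51 mod 8 = 3, so (38/51) = (-1)^1·(19/51); sign now +1
reciprocity: (19/51) = -1·(51/19) since 19 mod 4 = 3, 51 mod 4 = 3; sign now -1
(51/19) = (13/19)   [reduce mod 19]
reciprocity: (13/19) = +1·(19/13) since 13 mod 4 = 1, 19 mod 4 = 3; sign now -1
(19/13) = (6/13)   [reduce mod 13]
6 = 2^1·3; (2/13) = -1 since 13 mod 8 = 5, so (6/13) = (-1)^1·(3/13); sign now +1
reciprocity: (3/13) = +1·(13/3) since 3 mod 4 = 3, 13 mod 4 = 1; sign now +1
(13/3) = (1/3)   [reduce mod 3]
(1/3) = 1; final value = sign = +1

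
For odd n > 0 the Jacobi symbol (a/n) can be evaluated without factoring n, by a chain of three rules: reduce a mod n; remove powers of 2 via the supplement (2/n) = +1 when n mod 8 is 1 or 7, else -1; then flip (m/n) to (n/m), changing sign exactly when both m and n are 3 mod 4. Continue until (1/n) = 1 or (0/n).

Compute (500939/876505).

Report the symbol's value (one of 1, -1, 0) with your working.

0

flip (500939/876505) -> (876505/500939): both odd, 500939 mod 4 = 3, 876505 mod 4 = 1, so the flip contributes +1; sign now +1
(876505/500939): 876505 mod 500939 = 375566, so (876505/500939) = (375566/500939)
factor out 2^1: 375566 = 2^1·187783; with 500939 mod 8 = 3, (2/500939) = -1; sign now -1; continue with (187783/500939)
flip (187783/500939) -> (500939/187783): both odd, 187783 mod 4 = 3, 500939 mod 4 = 3, so the flip contributes -1; sign now +1
(500939/187783): 500939 mod 187783 = 125373, so (500939/187783) = (125373/187783)
flip (125373/187783) -> (187783/125373): both odd, 125373 mod 4 = 1, 187783 mod 4 = 3, so the flip contributes +1; sign now +1
(187783/125373): 187783 mod 125373 = 62410, so (187783/125373) = (62410/125373)
factor out 2^1: 62410 = 2^1·31205; with 125373 mod 8 = 5, (2/125373) = -1; sign now -1; continue with (31205/125373)
flip (31205/125373) -> (125373/31205): both odd, 31205 mod 4 = 1, 125373 mod 4 = 1, so the flip contributes +1; sign now -1
(125373/31205): 125373 mod 31205 = 553, so (125373/31205) = (553/31205)
flip (553/31205) -> (31205/553): both odd, 553 mod 4 = 1, 31205 mod 4 = 1, so the flip contributes +1; sign now -1
(31205/553): 31205 mod 553 = 237, so (31205/553) = (237/553)
flip (237/553) -> (553/237): both odd, 237 mod 4 = 1, 553 mod 4 = 1, so the flip contributes +1; sign now -1
(553/237): 553 mod 237 = 79, so (553/237) = (79/237)
flip (79/237) -> (237/79): both odd, 79 mod 4 = 3, 237 mod 4 = 1, so the flip contributes +1; sign now -1
(237/79): 237 mod 79 = 0, so (237/79) = (0/79)
reached (0/79); gcd(a, n) > 1, so (0/79) = 0 and the symbol is 0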